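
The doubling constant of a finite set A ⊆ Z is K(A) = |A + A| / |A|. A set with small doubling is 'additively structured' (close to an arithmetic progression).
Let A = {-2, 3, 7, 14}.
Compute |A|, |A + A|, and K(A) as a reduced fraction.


|A| = 4.
Compute A + A by enumerating all 16 pairs.
A + A = {-4, 1, 5, 6, 10, 12, 14, 17, 21, 28}, so |A + A| = 10.
K = |A + A| / |A| = 10/4 = 5/2 ≈ 2.5000.
Reference: AP of size 4 gives K = 7/4 ≈ 1.7500; a fully generic set of size 4 gives K ≈ 2.5000.

|A| = 4, |A + A| = 10, K = 10/4 = 5/2.


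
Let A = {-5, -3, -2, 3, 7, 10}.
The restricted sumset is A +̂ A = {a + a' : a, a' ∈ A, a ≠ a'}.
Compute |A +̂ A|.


Restricted sumset: A +̂ A = {a + a' : a ∈ A, a' ∈ A, a ≠ a'}.
Equivalently, take A + A and drop any sum 2a that is achievable ONLY as a + a for a ∈ A (i.e. sums representable only with equal summands).
Enumerate pairs (a, a') with a < a' (symmetric, so each unordered pair gives one sum; this covers all a ≠ a'):
  -5 + -3 = -8
  -5 + -2 = -7
  -5 + 3 = -2
  -5 + 7 = 2
  -5 + 10 = 5
  -3 + -2 = -5
  -3 + 3 = 0
  -3 + 7 = 4
  -3 + 10 = 7
  -2 + 3 = 1
  -2 + 7 = 5
  -2 + 10 = 8
  3 + 7 = 10
  3 + 10 = 13
  7 + 10 = 17
Collected distinct sums: {-8, -7, -5, -2, 0, 1, 2, 4, 5, 7, 8, 10, 13, 17}
|A +̂ A| = 14
(Reference bound: |A +̂ A| ≥ 2|A| - 3 for |A| ≥ 2, with |A| = 6 giving ≥ 9.)

|A +̂ A| = 14


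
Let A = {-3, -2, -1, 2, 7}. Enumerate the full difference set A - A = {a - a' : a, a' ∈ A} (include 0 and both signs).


A - A = {a - a' : a, a' ∈ A}.
Compute a - a' for each ordered pair (a, a'):
a = -3: -3--3=0, -3--2=-1, -3--1=-2, -3-2=-5, -3-7=-10
a = -2: -2--3=1, -2--2=0, -2--1=-1, -2-2=-4, -2-7=-9
a = -1: -1--3=2, -1--2=1, -1--1=0, -1-2=-3, -1-7=-8
a = 2: 2--3=5, 2--2=4, 2--1=3, 2-2=0, 2-7=-5
a = 7: 7--3=10, 7--2=9, 7--1=8, 7-2=5, 7-7=0
Collecting distinct values (and noting 0 appears from a-a):
A - A = {-10, -9, -8, -5, -4, -3, -2, -1, 0, 1, 2, 3, 4, 5, 8, 9, 10}
|A - A| = 17

A - A = {-10, -9, -8, -5, -4, -3, -2, -1, 0, 1, 2, 3, 4, 5, 8, 9, 10}


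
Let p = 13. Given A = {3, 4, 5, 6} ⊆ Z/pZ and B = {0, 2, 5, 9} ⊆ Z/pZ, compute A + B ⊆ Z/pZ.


Work in Z/13Z: reduce every sum a + b modulo 13.
Enumerate all 16 pairs:
a = 3: 3+0=3, 3+2=5, 3+5=8, 3+9=12
a = 4: 4+0=4, 4+2=6, 4+5=9, 4+9=0
a = 5: 5+0=5, 5+2=7, 5+5=10, 5+9=1
a = 6: 6+0=6, 6+2=8, 6+5=11, 6+9=2
Distinct residues collected: {0, 1, 2, 3, 4, 5, 6, 7, 8, 9, 10, 11, 12}
|A + B| = 13 (out of 13 total residues).

A + B = {0, 1, 2, 3, 4, 5, 6, 7, 8, 9, 10, 11, 12}


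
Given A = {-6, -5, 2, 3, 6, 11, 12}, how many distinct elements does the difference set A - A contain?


A - A = {a - a' : a, a' ∈ A}; |A| = 7.
Bounds: 2|A|-1 ≤ |A - A| ≤ |A|² - |A| + 1, i.e. 13 ≤ |A - A| ≤ 43.
Note: 0 ∈ A - A always (from a - a). The set is symmetric: if d ∈ A - A then -d ∈ A - A.
Enumerate nonzero differences d = a - a' with a > a' (then include -d):
Positive differences: {1, 3, 4, 5, 6, 7, 8, 9, 10, 11, 12, 16, 17, 18}
Full difference set: {0} ∪ (positive diffs) ∪ (negative diffs).
|A - A| = 1 + 2·14 = 29 (matches direct enumeration: 29).

|A - A| = 29


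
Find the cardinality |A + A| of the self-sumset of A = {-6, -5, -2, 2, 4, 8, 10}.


A + A = {a + a' : a, a' ∈ A}; |A| = 7.
General bounds: 2|A| - 1 ≤ |A + A| ≤ |A|(|A|+1)/2, i.e. 13 ≤ |A + A| ≤ 28.
Lower bound 2|A|-1 is attained iff A is an arithmetic progression.
Enumerate sums a + a' for a ≤ a' (symmetric, so this suffices):
a = -6: -6+-6=-12, -6+-5=-11, -6+-2=-8, -6+2=-4, -6+4=-2, -6+8=2, -6+10=4
a = -5: -5+-5=-10, -5+-2=-7, -5+2=-3, -5+4=-1, -5+8=3, -5+10=5
a = -2: -2+-2=-4, -2+2=0, -2+4=2, -2+8=6, -2+10=8
a = 2: 2+2=4, 2+4=6, 2+8=10, 2+10=12
a = 4: 4+4=8, 4+8=12, 4+10=14
a = 8: 8+8=16, 8+10=18
a = 10: 10+10=20
Distinct sums: {-12, -11, -10, -8, -7, -4, -3, -2, -1, 0, 2, 3, 4, 5, 6, 8, 10, 12, 14, 16, 18, 20}
|A + A| = 22

|A + A| = 22


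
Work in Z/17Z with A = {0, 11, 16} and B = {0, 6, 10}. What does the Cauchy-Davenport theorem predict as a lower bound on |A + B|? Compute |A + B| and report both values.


Cauchy-Davenport: |A + B| ≥ min(p, |A| + |B| - 1) for A, B nonempty in Z/pZ.
|A| = 3, |B| = 3, p = 17.
CD lower bound = min(17, 3 + 3 - 1) = min(17, 5) = 5.
Compute A + B mod 17 directly:
a = 0: 0+0=0, 0+6=6, 0+10=10
a = 11: 11+0=11, 11+6=0, 11+10=4
a = 16: 16+0=16, 16+6=5, 16+10=9
A + B = {0, 4, 5, 6, 9, 10, 11, 16}, so |A + B| = 8.
Verify: 8 ≥ 5? Yes ✓.

CD lower bound = 5, actual |A + B| = 8.


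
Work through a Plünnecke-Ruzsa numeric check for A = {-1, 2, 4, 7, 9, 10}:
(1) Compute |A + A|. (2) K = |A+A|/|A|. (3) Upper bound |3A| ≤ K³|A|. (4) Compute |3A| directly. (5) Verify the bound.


|A| = 6.
Step 1: Compute A + A by enumerating all 36 pairs.
A + A = {-2, 1, 3, 4, 6, 8, 9, 11, 12, 13, 14, 16, 17, 18, 19, 20}, so |A + A| = 16.
Step 2: Doubling constant K = |A + A|/|A| = 16/6 = 16/6 ≈ 2.6667.
Step 3: Plünnecke-Ruzsa gives |3A| ≤ K³·|A| = (2.6667)³ · 6 ≈ 113.7778.
Step 4: Compute 3A = A + A + A directly by enumerating all triples (a,b,c) ∈ A³; |3A| = 29.
Step 5: Check 29 ≤ 113.7778? Yes ✓.

K = 16/6, Plünnecke-Ruzsa bound K³|A| ≈ 113.7778, |3A| = 29, inequality holds.


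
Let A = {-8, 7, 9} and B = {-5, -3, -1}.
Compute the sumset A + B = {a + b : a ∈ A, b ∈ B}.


A + B = {a + b : a ∈ A, b ∈ B}.
Enumerate all |A|·|B| = 3·3 = 9 pairs (a, b) and collect distinct sums.
a = -8: -8+-5=-13, -8+-3=-11, -8+-1=-9
a = 7: 7+-5=2, 7+-3=4, 7+-1=6
a = 9: 9+-5=4, 9+-3=6, 9+-1=8
Collecting distinct sums: A + B = {-13, -11, -9, 2, 4, 6, 8}
|A + B| = 7

A + B = {-13, -11, -9, 2, 4, 6, 8}


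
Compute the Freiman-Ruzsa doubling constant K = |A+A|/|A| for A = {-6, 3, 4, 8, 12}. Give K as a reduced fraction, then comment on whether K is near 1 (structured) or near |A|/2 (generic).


|A| = 5.
Compute A + A by enumerating all 25 pairs.
A + A = {-12, -3, -2, 2, 6, 7, 8, 11, 12, 15, 16, 20, 24}, so |A + A| = 13.
K = |A + A| / |A| = 13/5 (already in lowest terms) ≈ 2.6000.
Reference: AP of size 5 gives K = 9/5 ≈ 1.8000; a fully generic set of size 5 gives K ≈ 3.0000.

|A| = 5, |A + A| = 13, K = 13/5.


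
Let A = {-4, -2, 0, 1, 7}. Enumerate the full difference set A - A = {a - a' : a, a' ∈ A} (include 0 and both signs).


A - A = {a - a' : a, a' ∈ A}.
Compute a - a' for each ordered pair (a, a'):
a = -4: -4--4=0, -4--2=-2, -4-0=-4, -4-1=-5, -4-7=-11
a = -2: -2--4=2, -2--2=0, -2-0=-2, -2-1=-3, -2-7=-9
a = 0: 0--4=4, 0--2=2, 0-0=0, 0-1=-1, 0-7=-7
a = 1: 1--4=5, 1--2=3, 1-0=1, 1-1=0, 1-7=-6
a = 7: 7--4=11, 7--2=9, 7-0=7, 7-1=6, 7-7=0
Collecting distinct values (and noting 0 appears from a-a):
A - A = {-11, -9, -7, -6, -5, -4, -3, -2, -1, 0, 1, 2, 3, 4, 5, 6, 7, 9, 11}
|A - A| = 19

A - A = {-11, -9, -7, -6, -5, -4, -3, -2, -1, 0, 1, 2, 3, 4, 5, 6, 7, 9, 11}


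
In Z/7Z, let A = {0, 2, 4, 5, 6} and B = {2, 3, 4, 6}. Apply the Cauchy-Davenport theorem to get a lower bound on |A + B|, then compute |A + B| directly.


Cauchy-Davenport: |A + B| ≥ min(p, |A| + |B| - 1) for A, B nonempty in Z/pZ.
|A| = 5, |B| = 4, p = 7.
CD lower bound = min(7, 5 + 4 - 1) = min(7, 8) = 7.
Compute A + B mod 7 directly:
a = 0: 0+2=2, 0+3=3, 0+4=4, 0+6=6
a = 2: 2+2=4, 2+3=5, 2+4=6, 2+6=1
a = 4: 4+2=6, 4+3=0, 4+4=1, 4+6=3
a = 5: 5+2=0, 5+3=1, 5+4=2, 5+6=4
a = 6: 6+2=1, 6+3=2, 6+4=3, 6+6=5
A + B = {0, 1, 2, 3, 4, 5, 6}, so |A + B| = 7.
Verify: 7 ≥ 7? Yes ✓.

CD lower bound = 7, actual |A + B| = 7.


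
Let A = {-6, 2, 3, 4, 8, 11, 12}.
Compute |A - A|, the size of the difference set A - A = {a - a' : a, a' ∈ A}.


A - A = {a - a' : a, a' ∈ A}; |A| = 7.
Bounds: 2|A|-1 ≤ |A - A| ≤ |A|² - |A| + 1, i.e. 13 ≤ |A - A| ≤ 43.
Note: 0 ∈ A - A always (from a - a). The set is symmetric: if d ∈ A - A then -d ∈ A - A.
Enumerate nonzero differences d = a - a' with a > a' (then include -d):
Positive differences: {1, 2, 3, 4, 5, 6, 7, 8, 9, 10, 14, 17, 18}
Full difference set: {0} ∪ (positive diffs) ∪ (negative diffs).
|A - A| = 1 + 2·13 = 27 (matches direct enumeration: 27).

|A - A| = 27


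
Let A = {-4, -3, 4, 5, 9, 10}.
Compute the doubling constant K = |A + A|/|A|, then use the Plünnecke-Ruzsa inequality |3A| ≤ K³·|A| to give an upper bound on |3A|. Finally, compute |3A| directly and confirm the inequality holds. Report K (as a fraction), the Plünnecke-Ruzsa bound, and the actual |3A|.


|A| = 6.
Step 1: Compute A + A by enumerating all 36 pairs.
A + A = {-8, -7, -6, 0, 1, 2, 5, 6, 7, 8, 9, 10, 13, 14, 15, 18, 19, 20}, so |A + A| = 18.
Step 2: Doubling constant K = |A + A|/|A| = 18/6 = 18/6 ≈ 3.0000.
Step 3: Plünnecke-Ruzsa gives |3A| ≤ K³·|A| = (3.0000)³ · 6 ≈ 162.0000.
Step 4: Compute 3A = A + A + A directly by enumerating all triples (a,b,c) ∈ A³; |3A| = 35.
Step 5: Check 35 ≤ 162.0000? Yes ✓.

K = 18/6, Plünnecke-Ruzsa bound K³|A| ≈ 162.0000, |3A| = 35, inequality holds.


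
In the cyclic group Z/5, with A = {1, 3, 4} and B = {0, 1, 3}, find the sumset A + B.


Work in Z/5Z: reduce every sum a + b modulo 5.
Enumerate all 9 pairs:
a = 1: 1+0=1, 1+1=2, 1+3=4
a = 3: 3+0=3, 3+1=4, 3+3=1
a = 4: 4+0=4, 4+1=0, 4+3=2
Distinct residues collected: {0, 1, 2, 3, 4}
|A + B| = 5 (out of 5 total residues).

A + B = {0, 1, 2, 3, 4}


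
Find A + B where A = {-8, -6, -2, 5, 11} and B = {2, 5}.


A + B = {a + b : a ∈ A, b ∈ B}.
Enumerate all |A|·|B| = 5·2 = 10 pairs (a, b) and collect distinct sums.
a = -8: -8+2=-6, -8+5=-3
a = -6: -6+2=-4, -6+5=-1
a = -2: -2+2=0, -2+5=3
a = 5: 5+2=7, 5+5=10
a = 11: 11+2=13, 11+5=16
Collecting distinct sums: A + B = {-6, -4, -3, -1, 0, 3, 7, 10, 13, 16}
|A + B| = 10

A + B = {-6, -4, -3, -1, 0, 3, 7, 10, 13, 16}


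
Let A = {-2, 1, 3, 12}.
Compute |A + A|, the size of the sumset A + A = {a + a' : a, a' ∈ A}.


A + A = {a + a' : a, a' ∈ A}; |A| = 4.
General bounds: 2|A| - 1 ≤ |A + A| ≤ |A|(|A|+1)/2, i.e. 7 ≤ |A + A| ≤ 10.
Lower bound 2|A|-1 is attained iff A is an arithmetic progression.
Enumerate sums a + a' for a ≤ a' (symmetric, so this suffices):
a = -2: -2+-2=-4, -2+1=-1, -2+3=1, -2+12=10
a = 1: 1+1=2, 1+3=4, 1+12=13
a = 3: 3+3=6, 3+12=15
a = 12: 12+12=24
Distinct sums: {-4, -1, 1, 2, 4, 6, 10, 13, 15, 24}
|A + A| = 10

|A + A| = 10


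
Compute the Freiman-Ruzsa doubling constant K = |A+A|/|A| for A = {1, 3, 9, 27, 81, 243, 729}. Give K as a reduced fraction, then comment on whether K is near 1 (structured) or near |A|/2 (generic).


|A| = 7.
Compute A + A by enumerating all 49 pairs.
A + A = {2, 4, 6, 10, 12, 18, 28, 30, 36, 54, 82, 84, 90, 108, 162, 244, 246, 252, 270, 324, 486, 730, 732, 738, 756, 810, 972, 1458}, so |A + A| = 28.
K = |A + A| / |A| = 28/7 = 4/1 ≈ 4.0000.
Reference: AP of size 7 gives K = 13/7 ≈ 1.8571; a fully generic set of size 7 gives K ≈ 4.0000.

|A| = 7, |A + A| = 28, K = 28/7 = 4/1.


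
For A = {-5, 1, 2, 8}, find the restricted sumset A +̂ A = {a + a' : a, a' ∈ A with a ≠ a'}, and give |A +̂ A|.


Restricted sumset: A +̂ A = {a + a' : a ∈ A, a' ∈ A, a ≠ a'}.
Equivalently, take A + A and drop any sum 2a that is achievable ONLY as a + a for a ∈ A (i.e. sums representable only with equal summands).
Enumerate pairs (a, a') with a < a' (symmetric, so each unordered pair gives one sum; this covers all a ≠ a'):
  -5 + 1 = -4
  -5 + 2 = -3
  -5 + 8 = 3
  1 + 2 = 3
  1 + 8 = 9
  2 + 8 = 10
Collected distinct sums: {-4, -3, 3, 9, 10}
|A +̂ A| = 5
(Reference bound: |A +̂ A| ≥ 2|A| - 3 for |A| ≥ 2, with |A| = 4 giving ≥ 5.)

|A +̂ A| = 5


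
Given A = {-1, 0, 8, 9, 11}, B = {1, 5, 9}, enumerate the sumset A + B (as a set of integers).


A + B = {a + b : a ∈ A, b ∈ B}.
Enumerate all |A|·|B| = 5·3 = 15 pairs (a, b) and collect distinct sums.
a = -1: -1+1=0, -1+5=4, -1+9=8
a = 0: 0+1=1, 0+5=5, 0+9=9
a = 8: 8+1=9, 8+5=13, 8+9=17
a = 9: 9+1=10, 9+5=14, 9+9=18
a = 11: 11+1=12, 11+5=16, 11+9=20
Collecting distinct sums: A + B = {0, 1, 4, 5, 8, 9, 10, 12, 13, 14, 16, 17, 18, 20}
|A + B| = 14

A + B = {0, 1, 4, 5, 8, 9, 10, 12, 13, 14, 16, 17, 18, 20}


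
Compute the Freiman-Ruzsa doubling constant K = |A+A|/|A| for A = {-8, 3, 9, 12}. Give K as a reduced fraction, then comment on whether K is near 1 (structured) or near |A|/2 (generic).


|A| = 4.
Compute A + A by enumerating all 16 pairs.
A + A = {-16, -5, 1, 4, 6, 12, 15, 18, 21, 24}, so |A + A| = 10.
K = |A + A| / |A| = 10/4 = 5/2 ≈ 2.5000.
Reference: AP of size 4 gives K = 7/4 ≈ 1.7500; a fully generic set of size 4 gives K ≈ 2.5000.

|A| = 4, |A + A| = 10, K = 10/4 = 5/2.


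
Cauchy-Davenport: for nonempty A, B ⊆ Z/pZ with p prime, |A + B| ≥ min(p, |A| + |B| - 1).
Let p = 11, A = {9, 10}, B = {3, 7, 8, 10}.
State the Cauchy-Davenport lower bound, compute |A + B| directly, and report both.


Cauchy-Davenport: |A + B| ≥ min(p, |A| + |B| - 1) for A, B nonempty in Z/pZ.
|A| = 2, |B| = 4, p = 11.
CD lower bound = min(11, 2 + 4 - 1) = min(11, 5) = 5.
Compute A + B mod 11 directly:
a = 9: 9+3=1, 9+7=5, 9+8=6, 9+10=8
a = 10: 10+3=2, 10+7=6, 10+8=7, 10+10=9
A + B = {1, 2, 5, 6, 7, 8, 9}, so |A + B| = 7.
Verify: 7 ≥ 5? Yes ✓.

CD lower bound = 5, actual |A + B| = 7.


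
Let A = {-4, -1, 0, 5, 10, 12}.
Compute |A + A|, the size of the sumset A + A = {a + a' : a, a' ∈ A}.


A + A = {a + a' : a, a' ∈ A}; |A| = 6.
General bounds: 2|A| - 1 ≤ |A + A| ≤ |A|(|A|+1)/2, i.e. 11 ≤ |A + A| ≤ 21.
Lower bound 2|A|-1 is attained iff A is an arithmetic progression.
Enumerate sums a + a' for a ≤ a' (symmetric, so this suffices):
a = -4: -4+-4=-8, -4+-1=-5, -4+0=-4, -4+5=1, -4+10=6, -4+12=8
a = -1: -1+-1=-2, -1+0=-1, -1+5=4, -1+10=9, -1+12=11
a = 0: 0+0=0, 0+5=5, 0+10=10, 0+12=12
a = 5: 5+5=10, 5+10=15, 5+12=17
a = 10: 10+10=20, 10+12=22
a = 12: 12+12=24
Distinct sums: {-8, -5, -4, -2, -1, 0, 1, 4, 5, 6, 8, 9, 10, 11, 12, 15, 17, 20, 22, 24}
|A + A| = 20

|A + A| = 20


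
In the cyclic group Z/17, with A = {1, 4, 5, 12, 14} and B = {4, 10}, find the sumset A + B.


Work in Z/17Z: reduce every sum a + b modulo 17.
Enumerate all 10 pairs:
a = 1: 1+4=5, 1+10=11
a = 4: 4+4=8, 4+10=14
a = 5: 5+4=9, 5+10=15
a = 12: 12+4=16, 12+10=5
a = 14: 14+4=1, 14+10=7
Distinct residues collected: {1, 5, 7, 8, 9, 11, 14, 15, 16}
|A + B| = 9 (out of 17 total residues).

A + B = {1, 5, 7, 8, 9, 11, 14, 15, 16}


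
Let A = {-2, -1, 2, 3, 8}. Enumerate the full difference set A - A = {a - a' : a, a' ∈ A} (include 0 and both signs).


A - A = {a - a' : a, a' ∈ A}.
Compute a - a' for each ordered pair (a, a'):
a = -2: -2--2=0, -2--1=-1, -2-2=-4, -2-3=-5, -2-8=-10
a = -1: -1--2=1, -1--1=0, -1-2=-3, -1-3=-4, -1-8=-9
a = 2: 2--2=4, 2--1=3, 2-2=0, 2-3=-1, 2-8=-6
a = 3: 3--2=5, 3--1=4, 3-2=1, 3-3=0, 3-8=-5
a = 8: 8--2=10, 8--1=9, 8-2=6, 8-3=5, 8-8=0
Collecting distinct values (and noting 0 appears from a-a):
A - A = {-10, -9, -6, -5, -4, -3, -1, 0, 1, 3, 4, 5, 6, 9, 10}
|A - A| = 15

A - A = {-10, -9, -6, -5, -4, -3, -1, 0, 1, 3, 4, 5, 6, 9, 10}


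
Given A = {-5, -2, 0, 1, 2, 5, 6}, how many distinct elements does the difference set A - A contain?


A - A = {a - a' : a, a' ∈ A}; |A| = 7.
Bounds: 2|A|-1 ≤ |A - A| ≤ |A|² - |A| + 1, i.e. 13 ≤ |A - A| ≤ 43.
Note: 0 ∈ A - A always (from a - a). The set is symmetric: if d ∈ A - A then -d ∈ A - A.
Enumerate nonzero differences d = a - a' with a > a' (then include -d):
Positive differences: {1, 2, 3, 4, 5, 6, 7, 8, 10, 11}
Full difference set: {0} ∪ (positive diffs) ∪ (negative diffs).
|A - A| = 1 + 2·10 = 21 (matches direct enumeration: 21).

|A - A| = 21


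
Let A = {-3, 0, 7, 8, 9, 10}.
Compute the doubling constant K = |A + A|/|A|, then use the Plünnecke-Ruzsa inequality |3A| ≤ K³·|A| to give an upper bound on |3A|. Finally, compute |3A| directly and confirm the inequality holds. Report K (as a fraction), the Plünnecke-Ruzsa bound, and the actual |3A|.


|A| = 6.
Step 1: Compute A + A by enumerating all 36 pairs.
A + A = {-6, -3, 0, 4, 5, 6, 7, 8, 9, 10, 14, 15, 16, 17, 18, 19, 20}, so |A + A| = 17.
Step 2: Doubling constant K = |A + A|/|A| = 17/6 = 17/6 ≈ 2.8333.
Step 3: Plünnecke-Ruzsa gives |3A| ≤ K³·|A| = (2.8333)³ · 6 ≈ 136.4722.
Step 4: Compute 3A = A + A + A directly by enumerating all triples (a,b,c) ∈ A³; |3A| = 34.
Step 5: Check 34 ≤ 136.4722? Yes ✓.

K = 17/6, Plünnecke-Ruzsa bound K³|A| ≈ 136.4722, |3A| = 34, inequality holds.


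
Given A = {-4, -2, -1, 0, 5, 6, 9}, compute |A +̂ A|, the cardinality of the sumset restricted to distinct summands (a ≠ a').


Restricted sumset: A +̂ A = {a + a' : a ∈ A, a' ∈ A, a ≠ a'}.
Equivalently, take A + A and drop any sum 2a that is achievable ONLY as a + a for a ∈ A (i.e. sums representable only with equal summands).
Enumerate pairs (a, a') with a < a' (symmetric, so each unordered pair gives one sum; this covers all a ≠ a'):
  -4 + -2 = -6
  -4 + -1 = -5
  -4 + 0 = -4
  -4 + 5 = 1
  -4 + 6 = 2
  -4 + 9 = 5
  -2 + -1 = -3
  -2 + 0 = -2
  -2 + 5 = 3
  -2 + 6 = 4
  -2 + 9 = 7
  -1 + 0 = -1
  -1 + 5 = 4
  -1 + 6 = 5
  -1 + 9 = 8
  0 + 5 = 5
  0 + 6 = 6
  0 + 9 = 9
  5 + 6 = 11
  5 + 9 = 14
  6 + 9 = 15
Collected distinct sums: {-6, -5, -4, -3, -2, -1, 1, 2, 3, 4, 5, 6, 7, 8, 9, 11, 14, 15}
|A +̂ A| = 18
(Reference bound: |A +̂ A| ≥ 2|A| - 3 for |A| ≥ 2, with |A| = 7 giving ≥ 11.)

|A +̂ A| = 18


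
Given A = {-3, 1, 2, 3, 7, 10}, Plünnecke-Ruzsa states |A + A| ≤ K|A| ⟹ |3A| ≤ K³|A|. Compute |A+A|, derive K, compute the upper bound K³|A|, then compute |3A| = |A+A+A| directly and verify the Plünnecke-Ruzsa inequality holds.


|A| = 6.
Step 1: Compute A + A by enumerating all 36 pairs.
A + A = {-6, -2, -1, 0, 2, 3, 4, 5, 6, 7, 8, 9, 10, 11, 12, 13, 14, 17, 20}, so |A + A| = 19.
Step 2: Doubling constant K = |A + A|/|A| = 19/6 = 19/6 ≈ 3.1667.
Step 3: Plünnecke-Ruzsa gives |3A| ≤ K³·|A| = (3.1667)³ · 6 ≈ 190.5278.
Step 4: Compute 3A = A + A + A directly by enumerating all triples (a,b,c) ∈ A³; |3A| = 32.
Step 5: Check 32 ≤ 190.5278? Yes ✓.

K = 19/6, Plünnecke-Ruzsa bound K³|A| ≈ 190.5278, |3A| = 32, inequality holds.


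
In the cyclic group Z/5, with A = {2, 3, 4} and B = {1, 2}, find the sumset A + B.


Work in Z/5Z: reduce every sum a + b modulo 5.
Enumerate all 6 pairs:
a = 2: 2+1=3, 2+2=4
a = 3: 3+1=4, 3+2=0
a = 4: 4+1=0, 4+2=1
Distinct residues collected: {0, 1, 3, 4}
|A + B| = 4 (out of 5 total residues).

A + B = {0, 1, 3, 4}


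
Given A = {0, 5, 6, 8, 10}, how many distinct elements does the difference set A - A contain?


A - A = {a - a' : a, a' ∈ A}; |A| = 5.
Bounds: 2|A|-1 ≤ |A - A| ≤ |A|² - |A| + 1, i.e. 9 ≤ |A - A| ≤ 21.
Note: 0 ∈ A - A always (from a - a). The set is symmetric: if d ∈ A - A then -d ∈ A - A.
Enumerate nonzero differences d = a - a' with a > a' (then include -d):
Positive differences: {1, 2, 3, 4, 5, 6, 8, 10}
Full difference set: {0} ∪ (positive diffs) ∪ (negative diffs).
|A - A| = 1 + 2·8 = 17 (matches direct enumeration: 17).

|A - A| = 17


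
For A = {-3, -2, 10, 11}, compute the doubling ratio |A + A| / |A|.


|A| = 4.
Compute A + A by enumerating all 16 pairs.
A + A = {-6, -5, -4, 7, 8, 9, 20, 21, 22}, so |A + A| = 9.
K = |A + A| / |A| = 9/4 (already in lowest terms) ≈ 2.2500.
Reference: AP of size 4 gives K = 7/4 ≈ 1.7500; a fully generic set of size 4 gives K ≈ 2.5000.

|A| = 4, |A + A| = 9, K = 9/4.


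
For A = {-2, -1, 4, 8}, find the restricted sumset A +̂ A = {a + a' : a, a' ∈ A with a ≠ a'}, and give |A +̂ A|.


Restricted sumset: A +̂ A = {a + a' : a ∈ A, a' ∈ A, a ≠ a'}.
Equivalently, take A + A and drop any sum 2a that is achievable ONLY as a + a for a ∈ A (i.e. sums representable only with equal summands).
Enumerate pairs (a, a') with a < a' (symmetric, so each unordered pair gives one sum; this covers all a ≠ a'):
  -2 + -1 = -3
  -2 + 4 = 2
  -2 + 8 = 6
  -1 + 4 = 3
  -1 + 8 = 7
  4 + 8 = 12
Collected distinct sums: {-3, 2, 3, 6, 7, 12}
|A +̂ A| = 6
(Reference bound: |A +̂ A| ≥ 2|A| - 3 for |A| ≥ 2, with |A| = 4 giving ≥ 5.)

|A +̂ A| = 6


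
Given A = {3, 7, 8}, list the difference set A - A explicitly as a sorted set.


A - A = {a - a' : a, a' ∈ A}.
Compute a - a' for each ordered pair (a, a'):
a = 3: 3-3=0, 3-7=-4, 3-8=-5
a = 7: 7-3=4, 7-7=0, 7-8=-1
a = 8: 8-3=5, 8-7=1, 8-8=0
Collecting distinct values (and noting 0 appears from a-a):
A - A = {-5, -4, -1, 0, 1, 4, 5}
|A - A| = 7

A - A = {-5, -4, -1, 0, 1, 4, 5}


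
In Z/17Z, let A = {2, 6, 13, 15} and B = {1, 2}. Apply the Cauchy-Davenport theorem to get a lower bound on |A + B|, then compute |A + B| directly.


Cauchy-Davenport: |A + B| ≥ min(p, |A| + |B| - 1) for A, B nonempty in Z/pZ.
|A| = 4, |B| = 2, p = 17.
CD lower bound = min(17, 4 + 2 - 1) = min(17, 5) = 5.
Compute A + B mod 17 directly:
a = 2: 2+1=3, 2+2=4
a = 6: 6+1=7, 6+2=8
a = 13: 13+1=14, 13+2=15
a = 15: 15+1=16, 15+2=0
A + B = {0, 3, 4, 7, 8, 14, 15, 16}, so |A + B| = 8.
Verify: 8 ≥ 5? Yes ✓.

CD lower bound = 5, actual |A + B| = 8.


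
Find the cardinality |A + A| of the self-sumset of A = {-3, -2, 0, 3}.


A + A = {a + a' : a, a' ∈ A}; |A| = 4.
General bounds: 2|A| - 1 ≤ |A + A| ≤ |A|(|A|+1)/2, i.e. 7 ≤ |A + A| ≤ 10.
Lower bound 2|A|-1 is attained iff A is an arithmetic progression.
Enumerate sums a + a' for a ≤ a' (symmetric, so this suffices):
a = -3: -3+-3=-6, -3+-2=-5, -3+0=-3, -3+3=0
a = -2: -2+-2=-4, -2+0=-2, -2+3=1
a = 0: 0+0=0, 0+3=3
a = 3: 3+3=6
Distinct sums: {-6, -5, -4, -3, -2, 0, 1, 3, 6}
|A + A| = 9

|A + A| = 9


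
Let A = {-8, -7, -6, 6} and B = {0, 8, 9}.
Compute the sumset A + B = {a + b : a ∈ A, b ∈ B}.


A + B = {a + b : a ∈ A, b ∈ B}.
Enumerate all |A|·|B| = 4·3 = 12 pairs (a, b) and collect distinct sums.
a = -8: -8+0=-8, -8+8=0, -8+9=1
a = -7: -7+0=-7, -7+8=1, -7+9=2
a = -6: -6+0=-6, -6+8=2, -6+9=3
a = 6: 6+0=6, 6+8=14, 6+9=15
Collecting distinct sums: A + B = {-8, -7, -6, 0, 1, 2, 3, 6, 14, 15}
|A + B| = 10

A + B = {-8, -7, -6, 0, 1, 2, 3, 6, 14, 15}


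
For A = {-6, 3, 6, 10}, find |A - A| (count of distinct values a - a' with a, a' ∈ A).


A - A = {a - a' : a, a' ∈ A}; |A| = 4.
Bounds: 2|A|-1 ≤ |A - A| ≤ |A|² - |A| + 1, i.e. 7 ≤ |A - A| ≤ 13.
Note: 0 ∈ A - A always (from a - a). The set is symmetric: if d ∈ A - A then -d ∈ A - A.
Enumerate nonzero differences d = a - a' with a > a' (then include -d):
Positive differences: {3, 4, 7, 9, 12, 16}
Full difference set: {0} ∪ (positive diffs) ∪ (negative diffs).
|A - A| = 1 + 2·6 = 13 (matches direct enumeration: 13).

|A - A| = 13


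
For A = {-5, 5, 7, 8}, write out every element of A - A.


A - A = {a - a' : a, a' ∈ A}.
Compute a - a' for each ordered pair (a, a'):
a = -5: -5--5=0, -5-5=-10, -5-7=-12, -5-8=-13
a = 5: 5--5=10, 5-5=0, 5-7=-2, 5-8=-3
a = 7: 7--5=12, 7-5=2, 7-7=0, 7-8=-1
a = 8: 8--5=13, 8-5=3, 8-7=1, 8-8=0
Collecting distinct values (and noting 0 appears from a-a):
A - A = {-13, -12, -10, -3, -2, -1, 0, 1, 2, 3, 10, 12, 13}
|A - A| = 13

A - A = {-13, -12, -10, -3, -2, -1, 0, 1, 2, 3, 10, 12, 13}


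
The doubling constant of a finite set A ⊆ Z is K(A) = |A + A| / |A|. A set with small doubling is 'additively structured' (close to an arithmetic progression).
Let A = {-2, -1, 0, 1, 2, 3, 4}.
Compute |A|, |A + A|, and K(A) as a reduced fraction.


|A| = 7.
Compute A + A by enumerating all 49 pairs.
A + A = {-4, -3, -2, -1, 0, 1, 2, 3, 4, 5, 6, 7, 8}, so |A + A| = 13.
K = |A + A| / |A| = 13/7 (already in lowest terms) ≈ 1.8571.
Reference: AP of size 7 gives K = 13/7 ≈ 1.8571; a fully generic set of size 7 gives K ≈ 4.0000.

|A| = 7, |A + A| = 13, K = 13/7.


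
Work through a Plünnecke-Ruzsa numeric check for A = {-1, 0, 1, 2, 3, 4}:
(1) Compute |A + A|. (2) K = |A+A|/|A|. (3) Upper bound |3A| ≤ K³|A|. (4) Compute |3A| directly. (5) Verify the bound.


|A| = 6.
Step 1: Compute A + A by enumerating all 36 pairs.
A + A = {-2, -1, 0, 1, 2, 3, 4, 5, 6, 7, 8}, so |A + A| = 11.
Step 2: Doubling constant K = |A + A|/|A| = 11/6 = 11/6 ≈ 1.8333.
Step 3: Plünnecke-Ruzsa gives |3A| ≤ K³·|A| = (1.8333)³ · 6 ≈ 36.9722.
Step 4: Compute 3A = A + A + A directly by enumerating all triples (a,b,c) ∈ A³; |3A| = 16.
Step 5: Check 16 ≤ 36.9722? Yes ✓.

K = 11/6, Plünnecke-Ruzsa bound K³|A| ≈ 36.9722, |3A| = 16, inequality holds.


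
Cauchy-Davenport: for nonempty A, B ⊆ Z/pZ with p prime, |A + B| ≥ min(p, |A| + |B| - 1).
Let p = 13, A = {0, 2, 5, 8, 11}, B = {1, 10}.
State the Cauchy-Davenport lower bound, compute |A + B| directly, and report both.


Cauchy-Davenport: |A + B| ≥ min(p, |A| + |B| - 1) for A, B nonempty in Z/pZ.
|A| = 5, |B| = 2, p = 13.
CD lower bound = min(13, 5 + 2 - 1) = min(13, 6) = 6.
Compute A + B mod 13 directly:
a = 0: 0+1=1, 0+10=10
a = 2: 2+1=3, 2+10=12
a = 5: 5+1=6, 5+10=2
a = 8: 8+1=9, 8+10=5
a = 11: 11+1=12, 11+10=8
A + B = {1, 2, 3, 5, 6, 8, 9, 10, 12}, so |A + B| = 9.
Verify: 9 ≥ 6? Yes ✓.

CD lower bound = 6, actual |A + B| = 9.


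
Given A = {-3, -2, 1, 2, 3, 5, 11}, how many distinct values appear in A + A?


A + A = {a + a' : a, a' ∈ A}; |A| = 7.
General bounds: 2|A| - 1 ≤ |A + A| ≤ |A|(|A|+1)/2, i.e. 13 ≤ |A + A| ≤ 28.
Lower bound 2|A|-1 is attained iff A is an arithmetic progression.
Enumerate sums a + a' for a ≤ a' (symmetric, so this suffices):
a = -3: -3+-3=-6, -3+-2=-5, -3+1=-2, -3+2=-1, -3+3=0, -3+5=2, -3+11=8
a = -2: -2+-2=-4, -2+1=-1, -2+2=0, -2+3=1, -2+5=3, -2+11=9
a = 1: 1+1=2, 1+2=3, 1+3=4, 1+5=6, 1+11=12
a = 2: 2+2=4, 2+3=5, 2+5=7, 2+11=13
a = 3: 3+3=6, 3+5=8, 3+11=14
a = 5: 5+5=10, 5+11=16
a = 11: 11+11=22
Distinct sums: {-6, -5, -4, -2, -1, 0, 1, 2, 3, 4, 5, 6, 7, 8, 9, 10, 12, 13, 14, 16, 22}
|A + A| = 21

|A + A| = 21


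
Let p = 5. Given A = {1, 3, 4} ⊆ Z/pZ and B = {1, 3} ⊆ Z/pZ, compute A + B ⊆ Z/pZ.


Work in Z/5Z: reduce every sum a + b modulo 5.
Enumerate all 6 pairs:
a = 1: 1+1=2, 1+3=4
a = 3: 3+1=4, 3+3=1
a = 4: 4+1=0, 4+3=2
Distinct residues collected: {0, 1, 2, 4}
|A + B| = 4 (out of 5 total residues).

A + B = {0, 1, 2, 4}


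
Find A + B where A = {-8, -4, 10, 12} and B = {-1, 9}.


A + B = {a + b : a ∈ A, b ∈ B}.
Enumerate all |A|·|B| = 4·2 = 8 pairs (a, b) and collect distinct sums.
a = -8: -8+-1=-9, -8+9=1
a = -4: -4+-1=-5, -4+9=5
a = 10: 10+-1=9, 10+9=19
a = 12: 12+-1=11, 12+9=21
Collecting distinct sums: A + B = {-9, -5, 1, 5, 9, 11, 19, 21}
|A + B| = 8

A + B = {-9, -5, 1, 5, 9, 11, 19, 21}


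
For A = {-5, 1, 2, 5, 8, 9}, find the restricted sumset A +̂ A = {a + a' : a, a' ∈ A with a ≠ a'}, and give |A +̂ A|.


Restricted sumset: A +̂ A = {a + a' : a ∈ A, a' ∈ A, a ≠ a'}.
Equivalently, take A + A and drop any sum 2a that is achievable ONLY as a + a for a ∈ A (i.e. sums representable only with equal summands).
Enumerate pairs (a, a') with a < a' (symmetric, so each unordered pair gives one sum; this covers all a ≠ a'):
  -5 + 1 = -4
  -5 + 2 = -3
  -5 + 5 = 0
  -5 + 8 = 3
  -5 + 9 = 4
  1 + 2 = 3
  1 + 5 = 6
  1 + 8 = 9
  1 + 9 = 10
  2 + 5 = 7
  2 + 8 = 10
  2 + 9 = 11
  5 + 8 = 13
  5 + 9 = 14
  8 + 9 = 17
Collected distinct sums: {-4, -3, 0, 3, 4, 6, 7, 9, 10, 11, 13, 14, 17}
|A +̂ A| = 13
(Reference bound: |A +̂ A| ≥ 2|A| - 3 for |A| ≥ 2, with |A| = 6 giving ≥ 9.)

|A +̂ A| = 13


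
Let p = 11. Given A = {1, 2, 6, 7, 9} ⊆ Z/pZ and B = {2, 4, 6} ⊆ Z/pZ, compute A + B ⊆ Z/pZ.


Work in Z/11Z: reduce every sum a + b modulo 11.
Enumerate all 15 pairs:
a = 1: 1+2=3, 1+4=5, 1+6=7
a = 2: 2+2=4, 2+4=6, 2+6=8
a = 6: 6+2=8, 6+4=10, 6+6=1
a = 7: 7+2=9, 7+4=0, 7+6=2
a = 9: 9+2=0, 9+4=2, 9+6=4
Distinct residues collected: {0, 1, 2, 3, 4, 5, 6, 7, 8, 9, 10}
|A + B| = 11 (out of 11 total residues).

A + B = {0, 1, 2, 3, 4, 5, 6, 7, 8, 9, 10}


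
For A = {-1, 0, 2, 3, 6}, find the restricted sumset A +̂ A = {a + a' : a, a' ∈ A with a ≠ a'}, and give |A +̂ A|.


Restricted sumset: A +̂ A = {a + a' : a ∈ A, a' ∈ A, a ≠ a'}.
Equivalently, take A + A and drop any sum 2a that is achievable ONLY as a + a for a ∈ A (i.e. sums representable only with equal summands).
Enumerate pairs (a, a') with a < a' (symmetric, so each unordered pair gives one sum; this covers all a ≠ a'):
  -1 + 0 = -1
  -1 + 2 = 1
  -1 + 3 = 2
  -1 + 6 = 5
  0 + 2 = 2
  0 + 3 = 3
  0 + 6 = 6
  2 + 3 = 5
  2 + 6 = 8
  3 + 6 = 9
Collected distinct sums: {-1, 1, 2, 3, 5, 6, 8, 9}
|A +̂ A| = 8
(Reference bound: |A +̂ A| ≥ 2|A| - 3 for |A| ≥ 2, with |A| = 5 giving ≥ 7.)

|A +̂ A| = 8


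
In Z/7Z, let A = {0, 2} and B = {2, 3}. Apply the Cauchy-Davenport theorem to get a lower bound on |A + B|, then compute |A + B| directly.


Cauchy-Davenport: |A + B| ≥ min(p, |A| + |B| - 1) for A, B nonempty in Z/pZ.
|A| = 2, |B| = 2, p = 7.
CD lower bound = min(7, 2 + 2 - 1) = min(7, 3) = 3.
Compute A + B mod 7 directly:
a = 0: 0+2=2, 0+3=3
a = 2: 2+2=4, 2+3=5
A + B = {2, 3, 4, 5}, so |A + B| = 4.
Verify: 4 ≥ 3? Yes ✓.

CD lower bound = 3, actual |A + B| = 4.


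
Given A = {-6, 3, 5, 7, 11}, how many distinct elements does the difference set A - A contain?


A - A = {a - a' : a, a' ∈ A}; |A| = 5.
Bounds: 2|A|-1 ≤ |A - A| ≤ |A|² - |A| + 1, i.e. 9 ≤ |A - A| ≤ 21.
Note: 0 ∈ A - A always (from a - a). The set is symmetric: if d ∈ A - A then -d ∈ A - A.
Enumerate nonzero differences d = a - a' with a > a' (then include -d):
Positive differences: {2, 4, 6, 8, 9, 11, 13, 17}
Full difference set: {0} ∪ (positive diffs) ∪ (negative diffs).
|A - A| = 1 + 2·8 = 17 (matches direct enumeration: 17).

|A - A| = 17


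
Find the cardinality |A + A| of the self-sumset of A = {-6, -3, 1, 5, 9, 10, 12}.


A + A = {a + a' : a, a' ∈ A}; |A| = 7.
General bounds: 2|A| - 1 ≤ |A + A| ≤ |A|(|A|+1)/2, i.e. 13 ≤ |A + A| ≤ 28.
Lower bound 2|A|-1 is attained iff A is an arithmetic progression.
Enumerate sums a + a' for a ≤ a' (symmetric, so this suffices):
a = -6: -6+-6=-12, -6+-3=-9, -6+1=-5, -6+5=-1, -6+9=3, -6+10=4, -6+12=6
a = -3: -3+-3=-6, -3+1=-2, -3+5=2, -3+9=6, -3+10=7, -3+12=9
a = 1: 1+1=2, 1+5=6, 1+9=10, 1+10=11, 1+12=13
a = 5: 5+5=10, 5+9=14, 5+10=15, 5+12=17
a = 9: 9+9=18, 9+10=19, 9+12=21
a = 10: 10+10=20, 10+12=22
a = 12: 12+12=24
Distinct sums: {-12, -9, -6, -5, -2, -1, 2, 3, 4, 6, 7, 9, 10, 11, 13, 14, 15, 17, 18, 19, 20, 21, 22, 24}
|A + A| = 24

|A + A| = 24


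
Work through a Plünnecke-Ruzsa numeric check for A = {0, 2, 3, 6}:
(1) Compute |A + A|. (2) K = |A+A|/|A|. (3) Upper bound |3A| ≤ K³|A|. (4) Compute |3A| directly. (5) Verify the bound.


|A| = 4.
Step 1: Compute A + A by enumerating all 16 pairs.
A + A = {0, 2, 3, 4, 5, 6, 8, 9, 12}, so |A + A| = 9.
Step 2: Doubling constant K = |A + A|/|A| = 9/4 = 9/4 ≈ 2.2500.
Step 3: Plünnecke-Ruzsa gives |3A| ≤ K³·|A| = (2.2500)³ · 4 ≈ 45.5625.
Step 4: Compute 3A = A + A + A directly by enumerating all triples (a,b,c) ∈ A³; |3A| = 15.
Step 5: Check 15 ≤ 45.5625? Yes ✓.

K = 9/4, Plünnecke-Ruzsa bound K³|A| ≈ 45.5625, |3A| = 15, inequality holds.


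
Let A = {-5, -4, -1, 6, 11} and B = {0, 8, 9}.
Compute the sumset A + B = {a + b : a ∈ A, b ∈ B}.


A + B = {a + b : a ∈ A, b ∈ B}.
Enumerate all |A|·|B| = 5·3 = 15 pairs (a, b) and collect distinct sums.
a = -5: -5+0=-5, -5+8=3, -5+9=4
a = -4: -4+0=-4, -4+8=4, -4+9=5
a = -1: -1+0=-1, -1+8=7, -1+9=8
a = 6: 6+0=6, 6+8=14, 6+9=15
a = 11: 11+0=11, 11+8=19, 11+9=20
Collecting distinct sums: A + B = {-5, -4, -1, 3, 4, 5, 6, 7, 8, 11, 14, 15, 19, 20}
|A + B| = 14

A + B = {-5, -4, -1, 3, 4, 5, 6, 7, 8, 11, 14, 15, 19, 20}


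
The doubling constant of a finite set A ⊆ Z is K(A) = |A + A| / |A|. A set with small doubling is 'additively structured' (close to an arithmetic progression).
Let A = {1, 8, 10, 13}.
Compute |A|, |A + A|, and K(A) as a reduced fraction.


|A| = 4.
Compute A + A by enumerating all 16 pairs.
A + A = {2, 9, 11, 14, 16, 18, 20, 21, 23, 26}, so |A + A| = 10.
K = |A + A| / |A| = 10/4 = 5/2 ≈ 2.5000.
Reference: AP of size 4 gives K = 7/4 ≈ 1.7500; a fully generic set of size 4 gives K ≈ 2.5000.

|A| = 4, |A + A| = 10, K = 10/4 = 5/2.


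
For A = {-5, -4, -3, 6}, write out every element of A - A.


A - A = {a - a' : a, a' ∈ A}.
Compute a - a' for each ordered pair (a, a'):
a = -5: -5--5=0, -5--4=-1, -5--3=-2, -5-6=-11
a = -4: -4--5=1, -4--4=0, -4--3=-1, -4-6=-10
a = -3: -3--5=2, -3--4=1, -3--3=0, -3-6=-9
a = 6: 6--5=11, 6--4=10, 6--3=9, 6-6=0
Collecting distinct values (and noting 0 appears from a-a):
A - A = {-11, -10, -9, -2, -1, 0, 1, 2, 9, 10, 11}
|A - A| = 11

A - A = {-11, -10, -9, -2, -1, 0, 1, 2, 9, 10, 11}


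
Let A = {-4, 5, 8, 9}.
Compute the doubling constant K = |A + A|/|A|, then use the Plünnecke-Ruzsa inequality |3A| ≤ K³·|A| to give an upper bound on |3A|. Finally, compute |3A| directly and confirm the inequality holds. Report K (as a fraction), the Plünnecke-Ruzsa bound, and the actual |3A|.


|A| = 4.
Step 1: Compute A + A by enumerating all 16 pairs.
A + A = {-8, 1, 4, 5, 10, 13, 14, 16, 17, 18}, so |A + A| = 10.
Step 2: Doubling constant K = |A + A|/|A| = 10/4 = 10/4 ≈ 2.5000.
Step 3: Plünnecke-Ruzsa gives |3A| ≤ K³·|A| = (2.5000)³ · 4 ≈ 62.5000.
Step 4: Compute 3A = A + A + A directly by enumerating all triples (a,b,c) ∈ A³; |3A| = 20.
Step 5: Check 20 ≤ 62.5000? Yes ✓.

K = 10/4, Plünnecke-Ruzsa bound K³|A| ≈ 62.5000, |3A| = 20, inequality holds.


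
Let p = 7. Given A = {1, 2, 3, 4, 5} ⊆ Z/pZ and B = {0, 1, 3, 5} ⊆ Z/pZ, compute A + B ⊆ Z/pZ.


Work in Z/7Z: reduce every sum a + b modulo 7.
Enumerate all 20 pairs:
a = 1: 1+0=1, 1+1=2, 1+3=4, 1+5=6
a = 2: 2+0=2, 2+1=3, 2+3=5, 2+5=0
a = 3: 3+0=3, 3+1=4, 3+3=6, 3+5=1
a = 4: 4+0=4, 4+1=5, 4+3=0, 4+5=2
a = 5: 5+0=5, 5+1=6, 5+3=1, 5+5=3
Distinct residues collected: {0, 1, 2, 3, 4, 5, 6}
|A + B| = 7 (out of 7 total residues).

A + B = {0, 1, 2, 3, 4, 5, 6}


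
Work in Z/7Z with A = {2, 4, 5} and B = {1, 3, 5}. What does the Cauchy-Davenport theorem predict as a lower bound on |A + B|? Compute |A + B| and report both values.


Cauchy-Davenport: |A + B| ≥ min(p, |A| + |B| - 1) for A, B nonempty in Z/pZ.
|A| = 3, |B| = 3, p = 7.
CD lower bound = min(7, 3 + 3 - 1) = min(7, 5) = 5.
Compute A + B mod 7 directly:
a = 2: 2+1=3, 2+3=5, 2+5=0
a = 4: 4+1=5, 4+3=0, 4+5=2
a = 5: 5+1=6, 5+3=1, 5+5=3
A + B = {0, 1, 2, 3, 5, 6}, so |A + B| = 6.
Verify: 6 ≥ 5? Yes ✓.

CD lower bound = 5, actual |A + B| = 6.


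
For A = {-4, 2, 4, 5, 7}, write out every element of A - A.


A - A = {a - a' : a, a' ∈ A}.
Compute a - a' for each ordered pair (a, a'):
a = -4: -4--4=0, -4-2=-6, -4-4=-8, -4-5=-9, -4-7=-11
a = 2: 2--4=6, 2-2=0, 2-4=-2, 2-5=-3, 2-7=-5
a = 4: 4--4=8, 4-2=2, 4-4=0, 4-5=-1, 4-7=-3
a = 5: 5--4=9, 5-2=3, 5-4=1, 5-5=0, 5-7=-2
a = 7: 7--4=11, 7-2=5, 7-4=3, 7-5=2, 7-7=0
Collecting distinct values (and noting 0 appears from a-a):
A - A = {-11, -9, -8, -6, -5, -3, -2, -1, 0, 1, 2, 3, 5, 6, 8, 9, 11}
|A - A| = 17

A - A = {-11, -9, -8, -6, -5, -3, -2, -1, 0, 1, 2, 3, 5, 6, 8, 9, 11}


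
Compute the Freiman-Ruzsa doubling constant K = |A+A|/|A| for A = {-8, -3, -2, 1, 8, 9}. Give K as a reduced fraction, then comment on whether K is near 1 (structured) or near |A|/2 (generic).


|A| = 6.
Compute A + A by enumerating all 36 pairs.
A + A = {-16, -11, -10, -7, -6, -5, -4, -2, -1, 0, 1, 2, 5, 6, 7, 9, 10, 16, 17, 18}, so |A + A| = 20.
K = |A + A| / |A| = 20/6 = 10/3 ≈ 3.3333.
Reference: AP of size 6 gives K = 11/6 ≈ 1.8333; a fully generic set of size 6 gives K ≈ 3.5000.

|A| = 6, |A + A| = 20, K = 20/6 = 10/3.


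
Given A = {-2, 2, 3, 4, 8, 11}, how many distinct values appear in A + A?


A + A = {a + a' : a, a' ∈ A}; |A| = 6.
General bounds: 2|A| - 1 ≤ |A + A| ≤ |A|(|A|+1)/2, i.e. 11 ≤ |A + A| ≤ 21.
Lower bound 2|A|-1 is attained iff A is an arithmetic progression.
Enumerate sums a + a' for a ≤ a' (symmetric, so this suffices):
a = -2: -2+-2=-4, -2+2=0, -2+3=1, -2+4=2, -2+8=6, -2+11=9
a = 2: 2+2=4, 2+3=5, 2+4=6, 2+8=10, 2+11=13
a = 3: 3+3=6, 3+4=7, 3+8=11, 3+11=14
a = 4: 4+4=8, 4+8=12, 4+11=15
a = 8: 8+8=16, 8+11=19
a = 11: 11+11=22
Distinct sums: {-4, 0, 1, 2, 4, 5, 6, 7, 8, 9, 10, 11, 12, 13, 14, 15, 16, 19, 22}
|A + A| = 19

|A + A| = 19


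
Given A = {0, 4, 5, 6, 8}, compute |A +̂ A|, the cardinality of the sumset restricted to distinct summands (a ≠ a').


Restricted sumset: A +̂ A = {a + a' : a ∈ A, a' ∈ A, a ≠ a'}.
Equivalently, take A + A and drop any sum 2a that is achievable ONLY as a + a for a ∈ A (i.e. sums representable only with equal summands).
Enumerate pairs (a, a') with a < a' (symmetric, so each unordered pair gives one sum; this covers all a ≠ a'):
  0 + 4 = 4
  0 + 5 = 5
  0 + 6 = 6
  0 + 8 = 8
  4 + 5 = 9
  4 + 6 = 10
  4 + 8 = 12
  5 + 6 = 11
  5 + 8 = 13
  6 + 8 = 14
Collected distinct sums: {4, 5, 6, 8, 9, 10, 11, 12, 13, 14}
|A +̂ A| = 10
(Reference bound: |A +̂ A| ≥ 2|A| - 3 for |A| ≥ 2, with |A| = 5 giving ≥ 7.)

|A +̂ A| = 10


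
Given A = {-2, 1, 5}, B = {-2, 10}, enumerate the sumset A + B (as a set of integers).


A + B = {a + b : a ∈ A, b ∈ B}.
Enumerate all |A|·|B| = 3·2 = 6 pairs (a, b) and collect distinct sums.
a = -2: -2+-2=-4, -2+10=8
a = 1: 1+-2=-1, 1+10=11
a = 5: 5+-2=3, 5+10=15
Collecting distinct sums: A + B = {-4, -1, 3, 8, 11, 15}
|A + B| = 6

A + B = {-4, -1, 3, 8, 11, 15}


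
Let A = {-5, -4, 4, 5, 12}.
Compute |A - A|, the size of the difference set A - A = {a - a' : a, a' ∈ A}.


A - A = {a - a' : a, a' ∈ A}; |A| = 5.
Bounds: 2|A|-1 ≤ |A - A| ≤ |A|² - |A| + 1, i.e. 9 ≤ |A - A| ≤ 21.
Note: 0 ∈ A - A always (from a - a). The set is symmetric: if d ∈ A - A then -d ∈ A - A.
Enumerate nonzero differences d = a - a' with a > a' (then include -d):
Positive differences: {1, 7, 8, 9, 10, 16, 17}
Full difference set: {0} ∪ (positive diffs) ∪ (negative diffs).
|A - A| = 1 + 2·7 = 15 (matches direct enumeration: 15).

|A - A| = 15


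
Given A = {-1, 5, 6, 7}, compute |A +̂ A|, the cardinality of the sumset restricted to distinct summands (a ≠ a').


Restricted sumset: A +̂ A = {a + a' : a ∈ A, a' ∈ A, a ≠ a'}.
Equivalently, take A + A and drop any sum 2a that is achievable ONLY as a + a for a ∈ A (i.e. sums representable only with equal summands).
Enumerate pairs (a, a') with a < a' (symmetric, so each unordered pair gives one sum; this covers all a ≠ a'):
  -1 + 5 = 4
  -1 + 6 = 5
  -1 + 7 = 6
  5 + 6 = 11
  5 + 7 = 12
  6 + 7 = 13
Collected distinct sums: {4, 5, 6, 11, 12, 13}
|A +̂ A| = 6
(Reference bound: |A +̂ A| ≥ 2|A| - 3 for |A| ≥ 2, with |A| = 4 giving ≥ 5.)

|A +̂ A| = 6


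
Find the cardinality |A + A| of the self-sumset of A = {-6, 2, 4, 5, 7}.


A + A = {a + a' : a, a' ∈ A}; |A| = 5.
General bounds: 2|A| - 1 ≤ |A + A| ≤ |A|(|A|+1)/2, i.e. 9 ≤ |A + A| ≤ 15.
Lower bound 2|A|-1 is attained iff A is an arithmetic progression.
Enumerate sums a + a' for a ≤ a' (symmetric, so this suffices):
a = -6: -6+-6=-12, -6+2=-4, -6+4=-2, -6+5=-1, -6+7=1
a = 2: 2+2=4, 2+4=6, 2+5=7, 2+7=9
a = 4: 4+4=8, 4+5=9, 4+7=11
a = 5: 5+5=10, 5+7=12
a = 7: 7+7=14
Distinct sums: {-12, -4, -2, -1, 1, 4, 6, 7, 8, 9, 10, 11, 12, 14}
|A + A| = 14

|A + A| = 14


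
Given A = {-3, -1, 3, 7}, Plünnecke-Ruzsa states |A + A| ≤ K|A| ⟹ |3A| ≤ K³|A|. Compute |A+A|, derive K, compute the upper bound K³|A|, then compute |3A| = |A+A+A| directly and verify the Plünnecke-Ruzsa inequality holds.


|A| = 4.
Step 1: Compute A + A by enumerating all 16 pairs.
A + A = {-6, -4, -2, 0, 2, 4, 6, 10, 14}, so |A + A| = 9.
Step 2: Doubling constant K = |A + A|/|A| = 9/4 = 9/4 ≈ 2.2500.
Step 3: Plünnecke-Ruzsa gives |3A| ≤ K³·|A| = (2.2500)³ · 4 ≈ 45.5625.
Step 4: Compute 3A = A + A + A directly by enumerating all triples (a,b,c) ∈ A³; |3A| = 14.
Step 5: Check 14 ≤ 45.5625? Yes ✓.

K = 9/4, Plünnecke-Ruzsa bound K³|A| ≈ 45.5625, |3A| = 14, inequality holds.


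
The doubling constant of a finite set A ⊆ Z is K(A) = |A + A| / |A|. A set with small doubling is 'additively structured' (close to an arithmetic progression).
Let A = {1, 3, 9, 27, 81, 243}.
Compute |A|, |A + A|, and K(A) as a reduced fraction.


|A| = 6.
Compute A + A by enumerating all 36 pairs.
A + A = {2, 4, 6, 10, 12, 18, 28, 30, 36, 54, 82, 84, 90, 108, 162, 244, 246, 252, 270, 324, 486}, so |A + A| = 21.
K = |A + A| / |A| = 21/6 = 7/2 ≈ 3.5000.
Reference: AP of size 6 gives K = 11/6 ≈ 1.8333; a fully generic set of size 6 gives K ≈ 3.5000.

|A| = 6, |A + A| = 21, K = 21/6 = 7/2.
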